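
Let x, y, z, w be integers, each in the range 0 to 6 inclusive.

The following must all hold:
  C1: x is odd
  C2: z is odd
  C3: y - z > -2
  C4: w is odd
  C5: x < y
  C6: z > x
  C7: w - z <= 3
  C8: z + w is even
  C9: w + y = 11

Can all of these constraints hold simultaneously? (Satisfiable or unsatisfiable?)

Take x = 1, y = 6, z = 5, w = 5. Then constraint 3: y - z = 1; constraint 7: w - z = 0; constraint 9: w + y = 11, and every other listed constraint is also met.

Satisfiable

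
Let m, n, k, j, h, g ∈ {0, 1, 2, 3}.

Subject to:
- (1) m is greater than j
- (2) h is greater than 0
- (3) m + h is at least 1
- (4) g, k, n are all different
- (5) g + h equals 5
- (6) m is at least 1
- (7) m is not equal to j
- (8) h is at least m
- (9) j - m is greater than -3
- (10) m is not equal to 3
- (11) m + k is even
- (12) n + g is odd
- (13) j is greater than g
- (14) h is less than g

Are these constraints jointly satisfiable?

Unsatisfiable

Constraints 1, 8, 13, and 14 give j < m, m ≤ h, h < g, g < j. Chaining: j < m ≤ h < g < j, which forces j < j — impossible.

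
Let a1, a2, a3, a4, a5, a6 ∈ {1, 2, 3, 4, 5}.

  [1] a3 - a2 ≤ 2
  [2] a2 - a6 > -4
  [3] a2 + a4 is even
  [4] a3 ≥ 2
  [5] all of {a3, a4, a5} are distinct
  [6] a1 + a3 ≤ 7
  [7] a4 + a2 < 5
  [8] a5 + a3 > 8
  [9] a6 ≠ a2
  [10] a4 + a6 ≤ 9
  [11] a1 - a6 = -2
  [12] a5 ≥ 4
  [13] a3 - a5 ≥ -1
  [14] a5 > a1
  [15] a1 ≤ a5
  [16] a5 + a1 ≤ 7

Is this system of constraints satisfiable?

Satisfiable

The assignment a1 = 2, a2 = 2, a3 = 4, a4 = 2, a5 = 5, a6 = 4 works:
  constraint 1 holds since a3 - a2 = 2.
  constraint 2 holds since a2 - a6 = -2.
The rest check out directly.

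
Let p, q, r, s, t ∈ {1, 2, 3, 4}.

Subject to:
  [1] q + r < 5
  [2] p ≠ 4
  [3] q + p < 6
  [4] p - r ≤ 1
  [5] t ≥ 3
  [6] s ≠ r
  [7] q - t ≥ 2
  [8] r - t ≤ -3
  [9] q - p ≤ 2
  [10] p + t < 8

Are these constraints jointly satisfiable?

Constraints 4, 7, 8, and 9 give r − p ≥ -1, p − q ≥ -2, q − t ≥ 2, t − r ≥ 3.
Adding all 4 inequalities: the left sides telescope to 0, and the right sides sum to (-1) + (-2) + 2 + 3 = 2. So 0 ≥ 2, which is false.

Unsatisfiable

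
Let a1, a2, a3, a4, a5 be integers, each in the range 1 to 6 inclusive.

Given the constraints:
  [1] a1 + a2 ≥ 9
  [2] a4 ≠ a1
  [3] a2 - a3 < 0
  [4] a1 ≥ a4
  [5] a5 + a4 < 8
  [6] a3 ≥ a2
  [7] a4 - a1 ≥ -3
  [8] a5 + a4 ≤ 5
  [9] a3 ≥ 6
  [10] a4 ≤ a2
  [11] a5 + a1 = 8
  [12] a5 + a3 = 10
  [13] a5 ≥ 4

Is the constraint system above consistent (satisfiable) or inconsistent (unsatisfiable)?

Satisfiable

The assignment a1 = 4, a2 = 5, a3 = 6, a4 = 1, a5 = 4 works:
  constraint 1 holds since a1 + a2 = 9.
  constraint 3 holds since a2 - a3 = -1.
The rest check out directly.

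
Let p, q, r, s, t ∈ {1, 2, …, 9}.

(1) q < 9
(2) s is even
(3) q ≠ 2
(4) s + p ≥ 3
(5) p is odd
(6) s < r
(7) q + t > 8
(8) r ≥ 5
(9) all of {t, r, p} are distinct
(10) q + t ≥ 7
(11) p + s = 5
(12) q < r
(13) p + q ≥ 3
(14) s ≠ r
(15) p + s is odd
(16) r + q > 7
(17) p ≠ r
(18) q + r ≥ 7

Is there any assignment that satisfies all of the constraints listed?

Satisfiable

Setting (p, q, r, s, t) = (3, 3, 5, 2, 7) satisfies everything: constraint 4: s + p = 5; constraint 7: q + t = 10, and the others follow.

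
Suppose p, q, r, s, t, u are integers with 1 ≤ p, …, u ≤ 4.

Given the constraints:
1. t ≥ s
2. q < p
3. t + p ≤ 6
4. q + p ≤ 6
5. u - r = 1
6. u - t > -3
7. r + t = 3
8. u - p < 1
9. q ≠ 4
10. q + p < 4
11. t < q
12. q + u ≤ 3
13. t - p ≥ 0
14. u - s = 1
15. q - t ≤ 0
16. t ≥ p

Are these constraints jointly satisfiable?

Constraints 2, 11, and 13 give p ≤ t, t < q, q < p. Chaining: p ≤ t < q < p, which forces p < p — impossible.

Unsatisfiable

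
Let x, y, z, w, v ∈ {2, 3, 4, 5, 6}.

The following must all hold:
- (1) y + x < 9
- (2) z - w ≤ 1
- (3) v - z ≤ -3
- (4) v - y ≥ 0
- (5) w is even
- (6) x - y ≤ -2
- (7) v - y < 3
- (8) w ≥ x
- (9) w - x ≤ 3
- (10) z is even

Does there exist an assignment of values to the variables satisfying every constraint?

Constraints 2, 3, 4, 6, and 9 give w − z ≥ -1, z − v ≥ 3, v − y ≥ 0, y − x ≥ 2, x − w ≥ -3.
Adding all 5 inequalities: the left sides telescope to 0, and the right sides sum to (-1) + 3 + 0 + 2 + (-3) = 1. So 0 ≥ 1, which is false.

Unsatisfiable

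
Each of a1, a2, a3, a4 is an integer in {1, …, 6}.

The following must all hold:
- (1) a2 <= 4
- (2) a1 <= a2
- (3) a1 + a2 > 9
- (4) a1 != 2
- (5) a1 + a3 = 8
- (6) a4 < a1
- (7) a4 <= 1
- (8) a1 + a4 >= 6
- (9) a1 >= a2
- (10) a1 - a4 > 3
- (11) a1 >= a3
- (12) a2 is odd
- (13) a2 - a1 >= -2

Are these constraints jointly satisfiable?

From constraints 1 and 2: a1 ≤ a2 ≤ 4. From constraint 7: a4 ≤ 1. Hence a1 + a4 ≤ 5. But constraint 8 requires a1 + a4 ≥ 6, and 6 > 5. Contradiction.

Unsatisfiable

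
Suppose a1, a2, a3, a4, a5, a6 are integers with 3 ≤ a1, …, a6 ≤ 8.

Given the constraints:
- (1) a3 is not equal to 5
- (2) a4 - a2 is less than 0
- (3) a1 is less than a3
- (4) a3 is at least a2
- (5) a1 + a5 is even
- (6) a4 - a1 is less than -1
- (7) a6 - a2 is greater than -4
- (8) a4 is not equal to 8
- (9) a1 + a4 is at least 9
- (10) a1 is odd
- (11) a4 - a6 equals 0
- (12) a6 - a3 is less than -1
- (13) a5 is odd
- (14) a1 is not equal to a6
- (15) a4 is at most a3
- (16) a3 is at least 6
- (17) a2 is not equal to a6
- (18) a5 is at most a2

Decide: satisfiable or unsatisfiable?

Satisfiable

The assignment a1 = 7, a2 = 7, a3 = 8, a4 = 4, a5 = 5, a6 = 4 works:
  constraint 2 holds since a4 - a2 = -3.
  constraint 6 holds since a4 - a1 = -3.
  constraint 7 holds since a6 - a2 = -3.
The rest check out directly.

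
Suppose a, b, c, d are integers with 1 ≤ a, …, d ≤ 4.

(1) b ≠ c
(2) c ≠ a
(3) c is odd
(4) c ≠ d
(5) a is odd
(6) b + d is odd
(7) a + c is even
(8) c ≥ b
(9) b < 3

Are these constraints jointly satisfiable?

One satisfying assignment is a = 1, b = 2, c = 3, d = 1.
For the less obvious constraints — constraint 3: c = 3 is odd; constraint 5: a = 1 is odd — and the others hold by inspection.

Satisfiable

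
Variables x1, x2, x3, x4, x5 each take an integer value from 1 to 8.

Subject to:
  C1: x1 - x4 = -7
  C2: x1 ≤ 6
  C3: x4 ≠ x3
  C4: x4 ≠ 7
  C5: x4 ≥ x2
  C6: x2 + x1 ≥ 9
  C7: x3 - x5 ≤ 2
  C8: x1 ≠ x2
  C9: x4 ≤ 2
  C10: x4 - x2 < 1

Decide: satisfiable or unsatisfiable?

Unsatisfiable

From constraints 5 and 9: x2 ≤ x4 ≤ 2. From constraint 2: x1 ≤ 6. Hence x2 + x1 ≤ 8. But constraint 6 requires x2 + x1 ≥ 9, and 9 > 8. Contradiction.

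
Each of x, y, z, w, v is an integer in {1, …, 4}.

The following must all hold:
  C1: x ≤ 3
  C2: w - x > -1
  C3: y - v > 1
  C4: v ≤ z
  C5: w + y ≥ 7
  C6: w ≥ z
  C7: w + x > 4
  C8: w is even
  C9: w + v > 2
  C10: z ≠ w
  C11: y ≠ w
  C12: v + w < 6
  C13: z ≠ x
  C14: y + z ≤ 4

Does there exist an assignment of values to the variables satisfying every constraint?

Satisfiable

One satisfying assignment is x = 3, y = 3, z = 1, w = 4, v = 1.
For the less obvious constraints — constraint 2: w - x = 1; constraint 3: y - v = 2; constraint 5: w + y = 7 — and the others hold by inspection.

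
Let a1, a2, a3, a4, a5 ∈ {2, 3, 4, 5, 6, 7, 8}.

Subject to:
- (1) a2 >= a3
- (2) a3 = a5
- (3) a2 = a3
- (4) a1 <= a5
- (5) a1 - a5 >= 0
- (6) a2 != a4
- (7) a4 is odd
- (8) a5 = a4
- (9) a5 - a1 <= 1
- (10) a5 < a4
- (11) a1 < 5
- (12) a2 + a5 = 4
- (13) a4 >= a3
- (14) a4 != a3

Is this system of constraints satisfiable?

Unsatisfiable

From constraints 2, 3, and 8, a2 = a3 = a5 = a4, so a2 = a4. But constraint 6 says a2 ≠ a4. Contradiction.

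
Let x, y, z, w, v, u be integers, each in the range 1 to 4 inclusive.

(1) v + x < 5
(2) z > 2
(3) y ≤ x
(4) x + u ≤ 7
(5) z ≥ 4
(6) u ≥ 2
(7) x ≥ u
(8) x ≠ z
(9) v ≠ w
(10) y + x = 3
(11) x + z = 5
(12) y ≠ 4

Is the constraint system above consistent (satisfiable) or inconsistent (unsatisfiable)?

From constraints 6 and 7: x ≥ u ≥ 2. From constraint 5: z ≥ 4. Hence x + z ≥ 6. But constraint 11 requires x + z = 5, and 5 < 6. Contradiction.

Unsatisfiable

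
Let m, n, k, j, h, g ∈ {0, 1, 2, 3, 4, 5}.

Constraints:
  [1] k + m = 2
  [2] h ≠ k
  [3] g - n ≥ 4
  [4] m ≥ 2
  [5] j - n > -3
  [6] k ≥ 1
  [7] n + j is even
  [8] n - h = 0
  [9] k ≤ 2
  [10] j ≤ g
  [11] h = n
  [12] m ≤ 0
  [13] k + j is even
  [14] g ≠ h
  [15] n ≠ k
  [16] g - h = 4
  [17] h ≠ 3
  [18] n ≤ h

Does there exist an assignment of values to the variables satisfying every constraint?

From constraint 6: k ≥ 1. From constraint 4: m ≥ 2. Hence k + m ≥ 3. But constraint 1 requires k + m = 2, and 2 < 3. Contradiction.

Unsatisfiable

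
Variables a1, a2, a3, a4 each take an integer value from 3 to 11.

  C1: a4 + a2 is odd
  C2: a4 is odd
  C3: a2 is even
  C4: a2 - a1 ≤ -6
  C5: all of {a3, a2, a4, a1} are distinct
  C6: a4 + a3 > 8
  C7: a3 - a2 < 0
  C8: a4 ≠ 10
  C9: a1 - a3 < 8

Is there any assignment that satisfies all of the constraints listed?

Try a1 = 10, a2 = 4, a3 = 3, a4 = 7.
Check constraint 4: a2 - a1 = -6; constraint 6: a4 + a3 = 10; constraint 7: a3 - a2 = -1. The remaining constraints are straightforward to verify.

Satisfiable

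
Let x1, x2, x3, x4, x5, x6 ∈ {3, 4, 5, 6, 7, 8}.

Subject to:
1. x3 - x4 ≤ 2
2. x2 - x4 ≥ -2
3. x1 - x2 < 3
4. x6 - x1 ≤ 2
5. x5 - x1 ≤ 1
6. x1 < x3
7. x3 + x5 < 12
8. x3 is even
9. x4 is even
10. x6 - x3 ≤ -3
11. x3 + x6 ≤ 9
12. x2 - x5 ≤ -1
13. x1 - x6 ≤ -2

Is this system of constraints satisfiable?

Constraints 1, 2, 5, 10, 12, and 13 give x1 − x5 ≥ -1, x5 − x2 ≥ 1, x2 − x4 ≥ -2, x4 − x3 ≥ -2, x3 − x6 ≥ 3, x6 − x1 ≥ 2.
Adding all 6 inequalities: the left sides telescope to 0, and the right sides sum to (-1) + 1 + (-2) + (-2) + 3 + 2 = 1. So 0 ≥ 1, which is false.

Unsatisfiable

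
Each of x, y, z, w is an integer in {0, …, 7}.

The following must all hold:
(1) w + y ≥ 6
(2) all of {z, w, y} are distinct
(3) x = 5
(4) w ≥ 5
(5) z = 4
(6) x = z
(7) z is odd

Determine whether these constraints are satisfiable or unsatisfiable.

Unsatisfiable

Constraint 3 fixes x = 5 and constraint 5 fixes z = 4, but constraint 6 requires x = z. Since 5 ≠ 4, contradiction.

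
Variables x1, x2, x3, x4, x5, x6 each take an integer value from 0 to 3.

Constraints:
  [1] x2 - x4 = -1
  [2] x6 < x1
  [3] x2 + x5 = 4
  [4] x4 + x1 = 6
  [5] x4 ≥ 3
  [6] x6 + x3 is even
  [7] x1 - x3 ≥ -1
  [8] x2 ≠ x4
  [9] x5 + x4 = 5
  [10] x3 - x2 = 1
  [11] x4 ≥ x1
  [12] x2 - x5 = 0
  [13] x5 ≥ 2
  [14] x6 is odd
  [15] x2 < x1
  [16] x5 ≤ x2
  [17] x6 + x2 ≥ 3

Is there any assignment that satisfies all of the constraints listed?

Setting (x1, x2, x3, x4, x5, x6) = (3, 2, 3, 3, 2, 1) satisfies everything: constraint 1: x2 - x4 = -1; constraint 3: x2 + x5 = 4; constraint 4: x4 + x1 = 6, and the others follow.

Satisfiable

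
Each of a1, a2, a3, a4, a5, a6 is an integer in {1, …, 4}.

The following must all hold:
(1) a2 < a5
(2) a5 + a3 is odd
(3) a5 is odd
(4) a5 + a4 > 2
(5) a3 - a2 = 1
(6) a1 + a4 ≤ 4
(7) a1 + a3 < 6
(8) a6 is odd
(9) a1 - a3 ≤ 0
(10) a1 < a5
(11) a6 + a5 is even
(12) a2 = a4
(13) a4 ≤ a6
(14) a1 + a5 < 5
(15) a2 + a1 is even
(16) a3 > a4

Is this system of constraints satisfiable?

One satisfying assignment is a1 = 1, a2 = 1, a3 = 2, a4 = 1, a5 = 3, a6 = 3.
For the less obvious constraints — constraint 4: a5 + a4 = 4; constraint 5: a3 - a2 = 1; constraint 6: a1 + a4 = 2 — and the others hold by inspection.

Satisfiable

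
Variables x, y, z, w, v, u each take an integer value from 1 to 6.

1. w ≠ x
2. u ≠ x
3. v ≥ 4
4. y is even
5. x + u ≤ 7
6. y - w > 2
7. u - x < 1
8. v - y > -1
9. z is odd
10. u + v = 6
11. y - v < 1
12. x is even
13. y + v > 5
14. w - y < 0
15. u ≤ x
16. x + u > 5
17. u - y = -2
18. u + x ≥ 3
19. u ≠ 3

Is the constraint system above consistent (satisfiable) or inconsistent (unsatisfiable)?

One satisfying assignment is x = 4, y = 4, z = 3, w = 1, v = 4, u = 2.
For the less obvious constraints — constraint 5: x + u = 6; constraint 6: y - w = 3; constraint 7: u - x = -2 — and the others hold by inspection.

Satisfiable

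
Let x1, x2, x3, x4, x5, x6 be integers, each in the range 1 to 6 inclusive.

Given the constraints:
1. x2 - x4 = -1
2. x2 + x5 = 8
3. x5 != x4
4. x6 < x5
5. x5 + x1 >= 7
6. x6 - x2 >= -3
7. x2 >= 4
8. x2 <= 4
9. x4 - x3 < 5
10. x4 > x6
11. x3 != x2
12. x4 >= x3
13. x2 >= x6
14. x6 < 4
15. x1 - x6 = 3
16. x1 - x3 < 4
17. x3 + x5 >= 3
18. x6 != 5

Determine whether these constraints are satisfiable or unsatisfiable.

Take x1 = 5, x2 = 4, x3 = 2, x4 = 5, x5 = 4, x6 = 2. Then constraint 1: x2 - x4 = -1; constraint 2: x2 + x5 = 8, and every other listed constraint is also met.

Satisfiable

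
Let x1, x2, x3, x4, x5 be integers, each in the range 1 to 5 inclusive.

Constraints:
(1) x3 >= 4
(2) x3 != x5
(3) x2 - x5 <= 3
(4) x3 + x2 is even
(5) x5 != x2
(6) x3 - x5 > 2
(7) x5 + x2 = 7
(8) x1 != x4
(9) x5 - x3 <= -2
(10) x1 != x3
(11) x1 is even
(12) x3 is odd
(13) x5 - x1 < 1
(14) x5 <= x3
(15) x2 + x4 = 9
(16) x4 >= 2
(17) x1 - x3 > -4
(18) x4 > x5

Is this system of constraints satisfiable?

Satisfiable

The assignment x1 = 2, x2 = 5, x3 = 5, x4 = 4, x5 = 2 works:
  constraint 3 holds since x2 - x5 = 3.
  constraint 6 holds since x3 - x5 = 3.
  constraint 7 holds since x5 + x2 = 7.
The rest check out directly.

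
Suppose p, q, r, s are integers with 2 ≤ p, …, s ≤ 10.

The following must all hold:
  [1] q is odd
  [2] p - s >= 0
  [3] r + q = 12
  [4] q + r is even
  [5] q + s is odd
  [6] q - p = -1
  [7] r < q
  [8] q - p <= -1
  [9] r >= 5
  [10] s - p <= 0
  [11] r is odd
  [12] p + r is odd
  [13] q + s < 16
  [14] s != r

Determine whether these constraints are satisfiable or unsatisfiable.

Satisfiable

The assignment p = 8, q = 7, r = 5, s = 8 works:
  constraint 2 holds since p - s = 0.
  constraint 3 holds since r + q = 12.
The rest check out directly.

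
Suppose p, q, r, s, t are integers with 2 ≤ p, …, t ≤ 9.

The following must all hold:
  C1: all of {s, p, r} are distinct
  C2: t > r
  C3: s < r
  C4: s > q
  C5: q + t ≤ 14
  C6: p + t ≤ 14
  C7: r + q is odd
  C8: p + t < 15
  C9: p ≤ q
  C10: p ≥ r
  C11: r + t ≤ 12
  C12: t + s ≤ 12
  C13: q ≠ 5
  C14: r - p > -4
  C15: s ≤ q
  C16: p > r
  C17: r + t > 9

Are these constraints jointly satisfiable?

Constraints 3, 4, 9, and 16 give q < s, s < r, r < p, p ≤ q. Chaining: q < s < r < p ≤ q, which forces q < q — impossible.

Unsatisfiable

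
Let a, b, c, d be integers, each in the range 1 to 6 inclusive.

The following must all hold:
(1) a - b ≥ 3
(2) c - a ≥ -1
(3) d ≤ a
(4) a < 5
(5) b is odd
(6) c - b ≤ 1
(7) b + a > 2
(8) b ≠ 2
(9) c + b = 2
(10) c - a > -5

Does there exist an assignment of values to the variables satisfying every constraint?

Constraints 1, 2, and 6 give c − a ≥ -1, a − b ≥ 3, b − c ≥ -1.
Adding all 3 inequalities: the left sides telescope to 0, and the right sides sum to (-1) + 3 + (-1) = 1. So 0 ≥ 1, which is false.

Unsatisfiable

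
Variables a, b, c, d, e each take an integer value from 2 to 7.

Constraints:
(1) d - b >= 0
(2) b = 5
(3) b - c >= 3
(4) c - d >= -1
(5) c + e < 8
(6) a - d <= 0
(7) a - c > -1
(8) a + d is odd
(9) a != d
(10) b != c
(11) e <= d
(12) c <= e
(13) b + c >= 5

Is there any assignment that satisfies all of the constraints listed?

Unsatisfiable

Constraints 1, 3, and 4 give b − c ≥ 3, c − d ≥ -1, d − b ≥ 0.
Adding all 3 inequalities: the left sides telescope to 0, and the right sides sum to 3 + (-1) + 0 = 2. So 0 ≥ 2, which is false.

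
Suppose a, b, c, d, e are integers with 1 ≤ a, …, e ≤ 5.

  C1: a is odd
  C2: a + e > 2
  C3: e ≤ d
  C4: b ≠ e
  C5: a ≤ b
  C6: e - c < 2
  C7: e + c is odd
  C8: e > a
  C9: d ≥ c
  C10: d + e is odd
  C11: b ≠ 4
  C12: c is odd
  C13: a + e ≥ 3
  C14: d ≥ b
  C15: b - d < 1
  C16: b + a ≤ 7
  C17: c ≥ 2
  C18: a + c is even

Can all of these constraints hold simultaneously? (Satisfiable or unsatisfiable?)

Satisfiable

Take a = 1, b = 3, c = 3, d = 3, e = 2. Then constraint 2: a + e = 3; constraint 6: e - c = -1; constraint 13: a + e = 3, and every other listed constraint is also met.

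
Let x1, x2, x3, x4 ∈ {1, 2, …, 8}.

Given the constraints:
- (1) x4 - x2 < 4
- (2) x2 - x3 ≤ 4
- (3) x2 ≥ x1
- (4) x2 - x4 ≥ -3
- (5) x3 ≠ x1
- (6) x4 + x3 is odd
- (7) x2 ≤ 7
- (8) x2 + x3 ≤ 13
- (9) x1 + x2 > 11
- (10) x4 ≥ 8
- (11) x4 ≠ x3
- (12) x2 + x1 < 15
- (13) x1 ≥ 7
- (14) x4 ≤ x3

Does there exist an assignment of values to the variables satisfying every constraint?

Unsatisfiable

From constraints 3 and 13: x2 ≥ x1 ≥ 7. From constraints 10 and 14: x3 ≥ x4 ≥ 8. Hence x2 + x3 ≥ 15. But constraint 8 requires x2 + x3 ≤ 13, and 13 < 15. Contradiction.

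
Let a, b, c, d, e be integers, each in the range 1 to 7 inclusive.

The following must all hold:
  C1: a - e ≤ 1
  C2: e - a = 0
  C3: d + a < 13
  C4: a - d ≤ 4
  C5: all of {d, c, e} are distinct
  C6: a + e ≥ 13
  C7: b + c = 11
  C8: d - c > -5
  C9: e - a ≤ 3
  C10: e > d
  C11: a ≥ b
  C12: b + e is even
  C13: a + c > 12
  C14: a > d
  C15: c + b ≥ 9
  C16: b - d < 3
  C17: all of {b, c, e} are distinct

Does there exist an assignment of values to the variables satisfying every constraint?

Try a = 7, b = 5, c = 6, d = 4, e = 7.
Check constraint 1: a - e = 0; constraint 2: e - a = 0; constraint 3: d + a = 11. The remaining constraints are straightforward to verify.

Satisfiable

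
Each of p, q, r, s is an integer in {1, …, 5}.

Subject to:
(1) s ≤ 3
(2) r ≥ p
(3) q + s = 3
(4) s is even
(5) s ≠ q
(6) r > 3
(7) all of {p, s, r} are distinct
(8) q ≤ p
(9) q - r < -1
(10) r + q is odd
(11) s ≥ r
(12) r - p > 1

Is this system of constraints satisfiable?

From constraint 6: r ≥ 4. From constraints 1 and 11: r ≤ s and s ≤ 3, so r ≤ 3. But 3 < 4, so no value of r works.

Unsatisfiable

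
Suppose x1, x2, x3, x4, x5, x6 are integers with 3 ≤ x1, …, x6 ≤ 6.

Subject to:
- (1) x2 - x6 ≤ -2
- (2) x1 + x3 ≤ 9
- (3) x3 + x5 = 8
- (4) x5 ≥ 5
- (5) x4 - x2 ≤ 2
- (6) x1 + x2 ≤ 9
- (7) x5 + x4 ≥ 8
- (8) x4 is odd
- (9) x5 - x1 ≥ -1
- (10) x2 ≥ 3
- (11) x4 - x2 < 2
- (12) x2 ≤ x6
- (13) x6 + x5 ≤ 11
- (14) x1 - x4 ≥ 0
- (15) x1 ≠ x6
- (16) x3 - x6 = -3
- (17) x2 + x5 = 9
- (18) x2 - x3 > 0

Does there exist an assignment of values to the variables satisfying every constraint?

Satisfiable

Setting (x1, x2, x3, x4, x5, x6) = (3, 4, 3, 3, 5, 6) satisfies everything: constraint 1: x2 - x6 = -2; constraint 2: x1 + x3 = 6; constraint 3: x3 + x5 = 8, and the others follow.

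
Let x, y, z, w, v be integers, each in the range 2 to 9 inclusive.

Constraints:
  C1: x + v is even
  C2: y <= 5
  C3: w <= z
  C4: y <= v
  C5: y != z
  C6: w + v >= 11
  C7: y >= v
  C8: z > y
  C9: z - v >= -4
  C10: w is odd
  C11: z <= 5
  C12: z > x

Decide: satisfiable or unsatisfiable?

From constraints 3 and 11: w ≤ z ≤ 5. From constraints 2 and 7: v ≤ y ≤ 5. Hence w + v ≤ 10. But constraint 6 requires w + v ≥ 11, and 11 > 10. Contradiction.

Unsatisfiable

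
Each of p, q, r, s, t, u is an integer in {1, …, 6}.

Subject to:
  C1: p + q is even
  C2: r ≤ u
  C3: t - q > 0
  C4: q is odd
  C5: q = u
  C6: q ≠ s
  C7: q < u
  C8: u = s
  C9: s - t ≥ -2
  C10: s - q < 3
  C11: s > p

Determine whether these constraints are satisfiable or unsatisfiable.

From constraints 5 and 8, q = u = s, so q = s. But constraint 6 says q ≠ s. Contradiction.

Unsatisfiable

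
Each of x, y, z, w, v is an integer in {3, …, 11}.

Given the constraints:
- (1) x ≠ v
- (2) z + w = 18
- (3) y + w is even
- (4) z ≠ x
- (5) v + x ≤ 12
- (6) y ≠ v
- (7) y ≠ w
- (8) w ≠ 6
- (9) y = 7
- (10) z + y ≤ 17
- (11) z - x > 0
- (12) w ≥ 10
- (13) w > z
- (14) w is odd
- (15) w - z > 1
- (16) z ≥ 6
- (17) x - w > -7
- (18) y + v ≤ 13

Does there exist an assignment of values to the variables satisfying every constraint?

One satisfying assignment is x = 6, y = 7, z = 7, w = 11, v = 3.
For the less obvious constraints — constraint 2: z + w = 18; constraint 5: v + x = 9 — and the others hold by inspection.

Satisfiable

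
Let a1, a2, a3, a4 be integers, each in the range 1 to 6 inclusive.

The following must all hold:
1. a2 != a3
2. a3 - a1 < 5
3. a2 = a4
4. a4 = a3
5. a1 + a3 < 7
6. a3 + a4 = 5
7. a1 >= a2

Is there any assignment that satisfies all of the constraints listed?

From constraints 3 and 4, a2 = a4 = a3, so a2 = a3. But constraint 1 says a2 ≠ a3. Contradiction.

Unsatisfiable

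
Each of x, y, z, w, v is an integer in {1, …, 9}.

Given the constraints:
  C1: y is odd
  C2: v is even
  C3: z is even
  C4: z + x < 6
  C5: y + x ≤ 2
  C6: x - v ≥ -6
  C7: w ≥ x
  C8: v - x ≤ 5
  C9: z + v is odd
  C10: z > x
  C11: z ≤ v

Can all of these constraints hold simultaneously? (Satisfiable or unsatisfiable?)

Constraint 3 makes z even and constraint 2 makes v even, so z + v must be even. Constraint 9 says z + v is odd — contradiction.

Unsatisfiable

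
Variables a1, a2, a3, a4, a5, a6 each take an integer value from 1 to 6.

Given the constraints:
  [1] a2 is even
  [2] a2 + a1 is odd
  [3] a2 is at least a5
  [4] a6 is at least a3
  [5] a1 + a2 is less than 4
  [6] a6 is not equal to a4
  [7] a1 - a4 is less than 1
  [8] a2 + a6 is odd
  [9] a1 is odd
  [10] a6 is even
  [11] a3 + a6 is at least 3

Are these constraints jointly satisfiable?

Constraint 1 makes a2 even and constraint 10 makes a6 even, so a2 + a6 must be even. Constraint 8 says a2 + a6 is odd — contradiction.

Unsatisfiable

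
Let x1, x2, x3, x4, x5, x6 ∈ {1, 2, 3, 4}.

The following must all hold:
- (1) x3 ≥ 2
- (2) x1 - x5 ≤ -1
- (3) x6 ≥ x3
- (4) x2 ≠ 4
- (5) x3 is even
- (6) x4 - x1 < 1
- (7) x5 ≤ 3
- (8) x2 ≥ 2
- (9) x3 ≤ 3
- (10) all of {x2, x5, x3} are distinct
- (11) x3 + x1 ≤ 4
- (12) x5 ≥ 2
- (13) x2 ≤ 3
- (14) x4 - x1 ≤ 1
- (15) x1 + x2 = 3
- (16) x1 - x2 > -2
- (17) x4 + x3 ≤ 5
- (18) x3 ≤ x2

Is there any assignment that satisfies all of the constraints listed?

Constraints 1, 7, 8, 9, 12, and 13 confine each of x2, x5, x3 to the 2 values {2, 3}.
Constraint 10 requires all 3 of them to be distinct, but only 2 values are available — impossible by the pigeonhole principle.

Unsatisfiable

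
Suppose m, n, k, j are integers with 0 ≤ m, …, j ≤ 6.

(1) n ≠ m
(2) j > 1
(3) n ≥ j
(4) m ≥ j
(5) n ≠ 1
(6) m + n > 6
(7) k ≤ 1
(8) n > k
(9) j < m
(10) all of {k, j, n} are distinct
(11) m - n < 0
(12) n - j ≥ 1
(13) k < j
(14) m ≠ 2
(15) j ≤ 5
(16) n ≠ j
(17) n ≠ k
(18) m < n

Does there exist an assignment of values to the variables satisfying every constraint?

Satisfiable

Take m = 3, n = 5, k = 0, j = 2. Then constraint 6: m + n = 8; constraint 11: m - n = -2, and every other listed constraint is also met.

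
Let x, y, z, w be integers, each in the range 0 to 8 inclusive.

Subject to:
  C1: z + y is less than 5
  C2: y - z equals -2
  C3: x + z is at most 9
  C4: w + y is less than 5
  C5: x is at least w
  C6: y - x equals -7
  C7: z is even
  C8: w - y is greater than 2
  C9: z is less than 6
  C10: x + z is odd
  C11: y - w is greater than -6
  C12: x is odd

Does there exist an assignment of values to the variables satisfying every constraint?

Satisfiable

The assignment x = 7, y = 0, z = 2, w = 4 works:
  constraint 1 holds since z + y = 2.
  constraint 2 holds since y - z = -2.
  constraint 3 holds since x + z = 9.
The rest check out directly.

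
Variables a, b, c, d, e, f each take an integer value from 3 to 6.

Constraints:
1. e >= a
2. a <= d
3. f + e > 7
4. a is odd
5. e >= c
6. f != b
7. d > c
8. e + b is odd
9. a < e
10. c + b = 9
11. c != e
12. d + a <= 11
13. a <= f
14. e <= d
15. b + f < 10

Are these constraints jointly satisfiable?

Satisfiable

Take a = 3, b = 6, c = 3, d = 6, e = 5, f = 3. Then constraint 3: f + e = 8; constraint 10: c + b = 9, and every other listed constraint is also met.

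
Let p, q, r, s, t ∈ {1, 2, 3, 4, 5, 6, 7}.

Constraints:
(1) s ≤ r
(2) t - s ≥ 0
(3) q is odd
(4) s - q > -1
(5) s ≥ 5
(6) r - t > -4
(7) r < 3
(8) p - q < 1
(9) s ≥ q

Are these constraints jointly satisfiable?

Unsatisfiable

From constraints 1 and 5: r ≥ s and s ≥ 5, so r ≥ 5. From constraint 7: r ≤ 2. But 2 < 5, so no value of r works.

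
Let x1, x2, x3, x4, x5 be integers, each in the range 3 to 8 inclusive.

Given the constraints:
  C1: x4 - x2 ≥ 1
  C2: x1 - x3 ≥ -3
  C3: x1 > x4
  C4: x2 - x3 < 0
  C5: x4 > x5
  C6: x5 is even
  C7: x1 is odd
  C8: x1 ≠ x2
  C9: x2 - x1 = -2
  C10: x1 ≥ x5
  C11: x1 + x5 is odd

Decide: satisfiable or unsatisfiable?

Try x1 = 7, x2 = 5, x3 = 7, x4 = 6, x5 = 4.
Check constraint 1: x4 - x2 = 1; constraint 2: x1 - x3 = 0; constraint 4: x2 - x3 = -2. The remaining constraints are straightforward to verify.

Satisfiable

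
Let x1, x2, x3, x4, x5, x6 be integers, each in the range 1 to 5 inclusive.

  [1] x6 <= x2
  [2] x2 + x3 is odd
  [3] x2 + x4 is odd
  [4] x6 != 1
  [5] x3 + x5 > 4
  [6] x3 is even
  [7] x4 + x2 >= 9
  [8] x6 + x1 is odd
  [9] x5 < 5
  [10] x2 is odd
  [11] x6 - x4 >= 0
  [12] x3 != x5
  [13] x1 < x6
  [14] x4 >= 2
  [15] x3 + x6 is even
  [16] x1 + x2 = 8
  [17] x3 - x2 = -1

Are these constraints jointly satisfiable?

Satisfiable

One satisfying assignment is x1 = 3, x2 = 5, x3 = 4, x4 = 4, x5 = 2, x6 = 4.
For the less obvious constraints — constraint 5: x3 + x5 = 6; constraint 7: x4 + x2 = 9; constraint 11: x6 - x4 = 0 — and the others hold by inspection.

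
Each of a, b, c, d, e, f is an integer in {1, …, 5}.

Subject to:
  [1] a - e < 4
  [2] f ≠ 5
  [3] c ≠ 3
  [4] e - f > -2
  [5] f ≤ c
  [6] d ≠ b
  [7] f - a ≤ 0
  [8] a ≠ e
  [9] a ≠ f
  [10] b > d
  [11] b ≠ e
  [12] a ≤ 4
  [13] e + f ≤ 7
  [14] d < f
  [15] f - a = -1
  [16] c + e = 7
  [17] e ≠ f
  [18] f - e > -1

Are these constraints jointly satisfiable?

Satisfiable

Try a = 4, b = 4, c = 5, d = 2, e = 2, f = 3.
Check constraint 1: a - e = 2; constraint 4: e - f = -1. The remaining constraints are straightforward to verify.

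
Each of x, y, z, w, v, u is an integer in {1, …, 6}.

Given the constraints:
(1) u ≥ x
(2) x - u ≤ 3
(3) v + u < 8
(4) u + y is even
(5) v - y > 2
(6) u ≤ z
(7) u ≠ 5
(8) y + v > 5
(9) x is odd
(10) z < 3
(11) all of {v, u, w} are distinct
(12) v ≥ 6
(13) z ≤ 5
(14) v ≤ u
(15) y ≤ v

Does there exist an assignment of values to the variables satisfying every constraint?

From constraints 12 and 14: u ≥ v and v ≥ 6, so u ≥ 6. From constraints 6 and 13: u ≤ z and z ≤ 5, so u ≤ 5. But 5 < 6, so no value of u works.

Unsatisfiable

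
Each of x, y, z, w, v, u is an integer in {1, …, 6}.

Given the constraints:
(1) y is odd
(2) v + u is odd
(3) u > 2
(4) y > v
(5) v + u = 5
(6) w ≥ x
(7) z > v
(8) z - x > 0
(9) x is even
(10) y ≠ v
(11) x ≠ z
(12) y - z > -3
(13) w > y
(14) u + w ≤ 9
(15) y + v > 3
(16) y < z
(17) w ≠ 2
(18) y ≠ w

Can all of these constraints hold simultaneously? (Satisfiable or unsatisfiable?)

Try x = 4, y = 3, z = 5, w = 4, v = 2, u = 3.
Check constraint 5: v + u = 5; constraint 8: z - x = 1; constraint 12: y - z = -2. The remaining constraints are straightforward to verify.

Satisfiable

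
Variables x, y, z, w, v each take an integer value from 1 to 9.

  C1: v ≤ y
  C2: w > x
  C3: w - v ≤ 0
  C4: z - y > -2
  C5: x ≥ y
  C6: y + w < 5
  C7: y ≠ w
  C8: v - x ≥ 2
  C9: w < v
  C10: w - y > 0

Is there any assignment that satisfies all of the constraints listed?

Constraints 1, 2, 5, and 9 give v ≤ y, y ≤ x, x < w, w < v. Chaining: v ≤ y ≤ x < w < v, which forces v < v — impossible.

Unsatisfiable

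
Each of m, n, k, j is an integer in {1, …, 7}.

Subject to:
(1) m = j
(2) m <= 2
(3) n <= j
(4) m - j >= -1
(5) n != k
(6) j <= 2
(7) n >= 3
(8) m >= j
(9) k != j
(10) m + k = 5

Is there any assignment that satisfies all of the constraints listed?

From constraints 3 and 7: j ≥ n and n ≥ 3, so j ≥ 3. From constraints 2 and 8: j ≤ m and m ≤ 2, so j ≤ 2. But 2 < 3, so no value of j works.

Unsatisfiable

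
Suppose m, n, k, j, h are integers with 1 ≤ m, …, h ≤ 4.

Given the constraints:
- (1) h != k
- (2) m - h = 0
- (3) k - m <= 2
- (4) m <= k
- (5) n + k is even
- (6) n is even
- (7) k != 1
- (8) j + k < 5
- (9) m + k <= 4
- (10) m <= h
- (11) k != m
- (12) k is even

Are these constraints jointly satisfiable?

One satisfying assignment is m = 1, n = 4, k = 2, j = 2, h = 1.
For the less obvious constraints — constraint 2: m - h = 0; constraint 3: k - m = 1 — and the others hold by inspection.

Satisfiable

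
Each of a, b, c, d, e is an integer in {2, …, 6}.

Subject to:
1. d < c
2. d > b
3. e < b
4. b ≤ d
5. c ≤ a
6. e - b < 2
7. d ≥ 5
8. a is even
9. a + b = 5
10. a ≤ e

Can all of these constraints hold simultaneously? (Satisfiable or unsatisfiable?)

Unsatisfiable

Constraints 1, 3, 4, 5, and 10 give d < c, c ≤ a, a ≤ e, e < b, b ≤ d. Chaining: d < c ≤ a ≤ e < b ≤ d, which forces d < d — impossible.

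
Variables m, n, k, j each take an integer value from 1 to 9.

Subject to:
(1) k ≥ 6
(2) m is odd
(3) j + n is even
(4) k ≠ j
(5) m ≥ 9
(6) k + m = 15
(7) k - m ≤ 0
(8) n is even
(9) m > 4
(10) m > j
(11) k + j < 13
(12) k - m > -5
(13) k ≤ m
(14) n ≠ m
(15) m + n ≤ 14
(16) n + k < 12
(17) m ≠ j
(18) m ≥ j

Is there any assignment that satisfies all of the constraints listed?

Satisfiable

The assignment m = 9, n = 4, k = 6, j = 4 works:
  constraint 6 holds since k + m = 15.
  constraint 7 holds since k - m = -3.
The rest check out directly.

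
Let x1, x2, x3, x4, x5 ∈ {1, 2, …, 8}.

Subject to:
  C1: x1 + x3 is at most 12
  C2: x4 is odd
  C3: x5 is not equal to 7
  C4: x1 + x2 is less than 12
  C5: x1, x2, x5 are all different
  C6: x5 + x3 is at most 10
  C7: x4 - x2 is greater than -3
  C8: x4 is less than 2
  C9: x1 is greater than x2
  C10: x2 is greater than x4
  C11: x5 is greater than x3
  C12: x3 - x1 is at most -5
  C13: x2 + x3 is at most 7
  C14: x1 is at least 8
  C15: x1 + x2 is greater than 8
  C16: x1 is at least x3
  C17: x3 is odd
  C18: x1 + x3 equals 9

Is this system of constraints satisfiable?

Take x1 = 8, x2 = 3, x3 = 1, x4 = 1, x5 = 6. Then constraint 1: x1 + x3 = 9; constraint 4: x1 + x2 = 11, and every other listed constraint is also met.

Satisfiable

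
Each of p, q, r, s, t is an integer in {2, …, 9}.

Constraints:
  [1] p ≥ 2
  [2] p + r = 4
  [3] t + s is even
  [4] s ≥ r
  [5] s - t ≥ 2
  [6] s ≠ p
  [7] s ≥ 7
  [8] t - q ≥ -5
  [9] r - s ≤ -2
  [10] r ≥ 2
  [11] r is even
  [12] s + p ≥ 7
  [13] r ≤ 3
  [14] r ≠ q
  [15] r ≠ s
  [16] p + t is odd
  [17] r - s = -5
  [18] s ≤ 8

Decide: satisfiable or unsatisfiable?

Setting (p, q, r, s, t) = (2, 7, 2, 7, 3) satisfies everything: constraint 2: p + r = 4; constraint 5: s - t = 4; constraint 8: t - q = -4, and the others follow.

Satisfiable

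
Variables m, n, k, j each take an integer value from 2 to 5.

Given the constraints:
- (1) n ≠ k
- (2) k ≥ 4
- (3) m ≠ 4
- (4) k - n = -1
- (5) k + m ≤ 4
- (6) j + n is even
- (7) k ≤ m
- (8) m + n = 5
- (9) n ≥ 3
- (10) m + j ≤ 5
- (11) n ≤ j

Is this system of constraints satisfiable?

From constraints 2 and 7: m ≥ k ≥ 4. From constraints 9 and 11: j ≥ n ≥ 3. Hence m + j ≥ 7. But constraint 10 requires m + j ≤ 5, and 5 < 7. Contradiction.

Unsatisfiable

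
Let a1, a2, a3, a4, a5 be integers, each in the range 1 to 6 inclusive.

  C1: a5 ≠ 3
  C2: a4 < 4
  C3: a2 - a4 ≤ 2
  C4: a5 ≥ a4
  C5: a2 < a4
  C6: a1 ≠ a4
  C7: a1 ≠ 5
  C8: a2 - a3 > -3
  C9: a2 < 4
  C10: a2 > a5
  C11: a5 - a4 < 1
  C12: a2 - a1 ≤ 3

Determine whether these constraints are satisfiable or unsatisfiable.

Unsatisfiable

Constraints 4, 5, and 10 give a4 ≤ a5, a5 < a2, a2 < a4. Chaining: a4 ≤ a5 < a2 < a4, which forces a4 < a4 — impossible.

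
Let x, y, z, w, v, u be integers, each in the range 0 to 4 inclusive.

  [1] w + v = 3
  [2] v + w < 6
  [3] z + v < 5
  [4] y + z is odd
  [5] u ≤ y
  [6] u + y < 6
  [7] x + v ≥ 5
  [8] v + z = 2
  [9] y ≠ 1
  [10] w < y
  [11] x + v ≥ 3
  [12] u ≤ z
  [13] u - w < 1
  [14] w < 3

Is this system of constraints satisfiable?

Satisfiable

Setting (x, y, z, w, v, u) = (4, 4, 1, 2, 1, 1) satisfies everything: constraint 1: w + v = 3; constraint 2: v + w = 3, and the others follow.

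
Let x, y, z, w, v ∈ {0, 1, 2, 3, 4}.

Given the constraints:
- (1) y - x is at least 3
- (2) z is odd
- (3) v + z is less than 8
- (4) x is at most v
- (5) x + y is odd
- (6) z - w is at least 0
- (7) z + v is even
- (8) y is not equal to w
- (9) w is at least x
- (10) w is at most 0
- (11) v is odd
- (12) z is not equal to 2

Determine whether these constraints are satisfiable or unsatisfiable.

Setting (x, y, z, w, v) = (0, 3, 3, 0, 3) satisfies everything: constraint 1: y - x = 3; constraint 3: v + z = 6, and the others follow.

Satisfiable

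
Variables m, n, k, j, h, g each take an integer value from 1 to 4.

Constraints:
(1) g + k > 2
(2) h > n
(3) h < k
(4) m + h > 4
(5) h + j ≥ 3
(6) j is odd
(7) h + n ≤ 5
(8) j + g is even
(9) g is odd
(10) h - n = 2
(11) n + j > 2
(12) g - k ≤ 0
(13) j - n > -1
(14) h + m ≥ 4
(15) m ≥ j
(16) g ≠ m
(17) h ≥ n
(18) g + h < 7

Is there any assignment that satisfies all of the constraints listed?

The assignment m = 3, n = 1, k = 4, j = 3, h = 3, g = 1 works:
  constraint 1 holds since g + k = 5.
  constraint 4 holds since m + h = 6.
  constraint 5 holds since h + j = 6.
The rest check out directly.

Satisfiable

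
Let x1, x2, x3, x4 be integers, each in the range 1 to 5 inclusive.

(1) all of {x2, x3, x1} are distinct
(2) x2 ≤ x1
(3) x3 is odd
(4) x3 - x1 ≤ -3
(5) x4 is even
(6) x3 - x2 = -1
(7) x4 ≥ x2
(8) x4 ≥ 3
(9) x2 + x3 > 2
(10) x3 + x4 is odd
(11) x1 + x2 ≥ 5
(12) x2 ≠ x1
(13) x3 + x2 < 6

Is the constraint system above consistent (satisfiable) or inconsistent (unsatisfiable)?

Satisfiable

The assignment x1 = 4, x2 = 2, x3 = 1, x4 = 4 works:
  constraint 4 holds since x3 - x1 = -3.
  constraint 6 holds since x3 - x2 = -1.
  constraint 9 holds since x2 + x3 = 3.
The rest check out directly.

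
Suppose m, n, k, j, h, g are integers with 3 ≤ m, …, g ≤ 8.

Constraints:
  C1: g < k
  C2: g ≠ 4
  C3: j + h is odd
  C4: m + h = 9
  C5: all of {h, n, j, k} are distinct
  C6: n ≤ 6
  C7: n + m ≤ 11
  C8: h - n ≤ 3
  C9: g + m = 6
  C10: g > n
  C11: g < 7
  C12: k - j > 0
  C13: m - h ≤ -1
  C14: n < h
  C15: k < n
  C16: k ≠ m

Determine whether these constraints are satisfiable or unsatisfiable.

Unsatisfiable

Constraints 1, 10, and 15 give n < g, g < k, k < n. Chaining: n < g < k < n, which forces n < n — impossible.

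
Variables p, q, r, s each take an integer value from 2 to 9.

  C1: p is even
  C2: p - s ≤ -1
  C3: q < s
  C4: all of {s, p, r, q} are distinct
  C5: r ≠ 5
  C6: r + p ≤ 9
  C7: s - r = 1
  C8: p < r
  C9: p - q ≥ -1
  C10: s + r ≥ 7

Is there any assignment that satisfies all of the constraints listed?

The assignment p = 2, q = 3, r = 4, s = 5 works:
  constraint 2 holds since p - s = -3.
  constraint 6 holds since r + p = 6.
  constraint 7 holds since s - r = 1.
The rest check out directly.

Satisfiable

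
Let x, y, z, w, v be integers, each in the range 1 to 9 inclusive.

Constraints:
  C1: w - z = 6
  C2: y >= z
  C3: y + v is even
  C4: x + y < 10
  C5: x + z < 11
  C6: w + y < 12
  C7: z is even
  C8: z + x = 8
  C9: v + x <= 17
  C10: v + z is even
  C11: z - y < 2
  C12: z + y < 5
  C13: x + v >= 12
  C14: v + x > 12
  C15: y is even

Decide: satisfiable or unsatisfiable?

Satisfiable

Take x = 6, y = 2, z = 2, w = 8, v = 8. Then constraint 1: w - z = 6; constraint 4: x + y = 8, and every other listed constraint is also met.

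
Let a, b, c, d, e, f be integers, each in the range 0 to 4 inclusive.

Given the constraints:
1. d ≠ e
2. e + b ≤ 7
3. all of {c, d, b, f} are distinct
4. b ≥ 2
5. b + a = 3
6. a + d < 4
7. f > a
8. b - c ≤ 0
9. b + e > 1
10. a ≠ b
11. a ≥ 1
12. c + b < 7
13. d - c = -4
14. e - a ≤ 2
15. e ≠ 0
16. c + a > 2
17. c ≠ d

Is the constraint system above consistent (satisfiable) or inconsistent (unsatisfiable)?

Take a = 1, b = 2, c = 4, d = 0, e = 2, f = 3. Then constraint 2: e + b = 4; constraint 5: b + a = 3, and every other listed constraint is also met.

Satisfiable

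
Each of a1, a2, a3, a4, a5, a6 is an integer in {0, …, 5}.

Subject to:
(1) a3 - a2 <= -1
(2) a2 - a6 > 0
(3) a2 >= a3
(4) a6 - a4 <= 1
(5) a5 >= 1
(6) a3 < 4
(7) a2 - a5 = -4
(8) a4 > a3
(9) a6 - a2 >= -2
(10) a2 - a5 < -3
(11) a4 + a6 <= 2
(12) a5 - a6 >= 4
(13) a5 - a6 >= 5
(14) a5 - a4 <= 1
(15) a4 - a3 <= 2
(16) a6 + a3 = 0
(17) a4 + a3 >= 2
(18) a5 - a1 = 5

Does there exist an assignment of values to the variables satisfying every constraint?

Constraints 1, 9, 13, 14, and 15 give a6 − a2 ≥ -2, a2 − a3 ≥ 1, a3 − a4 ≥ -2, a4 − a5 ≥ -1, a5 − a6 ≥ 5.
Adding all 5 inequalities: the left sides telescope to 0, and the right sides sum to (-2) + 1 + (-2) + (-1) + 5 = 1. So 0 ≥ 1, which is false.

Unsatisfiable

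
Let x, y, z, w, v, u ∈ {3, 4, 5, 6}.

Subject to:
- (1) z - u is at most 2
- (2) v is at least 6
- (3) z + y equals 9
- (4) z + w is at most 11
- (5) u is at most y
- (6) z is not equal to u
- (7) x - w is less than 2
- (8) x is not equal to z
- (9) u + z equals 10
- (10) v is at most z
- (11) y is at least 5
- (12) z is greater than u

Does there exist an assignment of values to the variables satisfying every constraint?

From constraints 2 and 10: z ≥ v ≥ 6. From constraint 11: y ≥ 5. Hence z + y ≥ 11. But constraint 3 requires z + y = 9, and 9 < 11. Contradiction.

Unsatisfiable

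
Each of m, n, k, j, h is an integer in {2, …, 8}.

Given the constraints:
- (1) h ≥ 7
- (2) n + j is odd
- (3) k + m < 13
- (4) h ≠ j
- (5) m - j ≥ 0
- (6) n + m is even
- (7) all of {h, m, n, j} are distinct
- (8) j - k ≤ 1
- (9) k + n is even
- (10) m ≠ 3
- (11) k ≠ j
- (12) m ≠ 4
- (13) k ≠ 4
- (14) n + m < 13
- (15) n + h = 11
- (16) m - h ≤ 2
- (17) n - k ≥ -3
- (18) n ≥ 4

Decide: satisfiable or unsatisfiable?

One satisfying assignment is m = 6, n = 4, k = 6, j = 5, h = 7.
For the less obvious constraints — constraint 3: k + m = 12; constraint 5: m - j = 1 — and the others hold by inspection.

Satisfiable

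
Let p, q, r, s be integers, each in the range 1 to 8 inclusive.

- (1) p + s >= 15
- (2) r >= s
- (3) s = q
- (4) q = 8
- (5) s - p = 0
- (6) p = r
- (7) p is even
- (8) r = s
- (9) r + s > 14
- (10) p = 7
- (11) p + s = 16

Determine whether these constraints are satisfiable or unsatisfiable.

Unsatisfiable

Constraint 10 fixes p = 7 and constraint 4 fixes q = 8. Constraints 3, 6, and 8 give p = r = s = q, so p = q. But 7 ≠ 8 — contradiction.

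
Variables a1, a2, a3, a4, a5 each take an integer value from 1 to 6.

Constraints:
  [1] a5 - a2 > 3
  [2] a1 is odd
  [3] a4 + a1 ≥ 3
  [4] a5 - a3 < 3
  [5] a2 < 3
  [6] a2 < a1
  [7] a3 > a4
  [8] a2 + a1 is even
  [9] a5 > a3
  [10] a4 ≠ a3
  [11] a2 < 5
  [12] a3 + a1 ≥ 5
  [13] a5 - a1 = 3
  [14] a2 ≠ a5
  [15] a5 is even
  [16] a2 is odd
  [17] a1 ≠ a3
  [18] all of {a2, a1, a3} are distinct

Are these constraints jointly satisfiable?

Try a1 = 3, a2 = 1, a3 = 5, a4 = 1, a5 = 6.
Check constraint 1: a5 - a2 = 5; constraint 3: a4 + a1 = 4. The remaining constraints are straightforward to verify.

Satisfiable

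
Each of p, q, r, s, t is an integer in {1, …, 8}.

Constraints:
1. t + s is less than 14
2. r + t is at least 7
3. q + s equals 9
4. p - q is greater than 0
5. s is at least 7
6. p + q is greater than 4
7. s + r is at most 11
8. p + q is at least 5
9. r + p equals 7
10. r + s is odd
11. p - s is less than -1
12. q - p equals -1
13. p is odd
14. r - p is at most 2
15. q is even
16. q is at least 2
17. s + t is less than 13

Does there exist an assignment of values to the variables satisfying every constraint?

Satisfiable

Take p = 3, q = 2, r = 4, s = 7, t = 4. Then constraint 1: t + s = 11; constraint 2: r + t = 8; constraint 3: q + s = 9, and every other listed constraint is also met.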